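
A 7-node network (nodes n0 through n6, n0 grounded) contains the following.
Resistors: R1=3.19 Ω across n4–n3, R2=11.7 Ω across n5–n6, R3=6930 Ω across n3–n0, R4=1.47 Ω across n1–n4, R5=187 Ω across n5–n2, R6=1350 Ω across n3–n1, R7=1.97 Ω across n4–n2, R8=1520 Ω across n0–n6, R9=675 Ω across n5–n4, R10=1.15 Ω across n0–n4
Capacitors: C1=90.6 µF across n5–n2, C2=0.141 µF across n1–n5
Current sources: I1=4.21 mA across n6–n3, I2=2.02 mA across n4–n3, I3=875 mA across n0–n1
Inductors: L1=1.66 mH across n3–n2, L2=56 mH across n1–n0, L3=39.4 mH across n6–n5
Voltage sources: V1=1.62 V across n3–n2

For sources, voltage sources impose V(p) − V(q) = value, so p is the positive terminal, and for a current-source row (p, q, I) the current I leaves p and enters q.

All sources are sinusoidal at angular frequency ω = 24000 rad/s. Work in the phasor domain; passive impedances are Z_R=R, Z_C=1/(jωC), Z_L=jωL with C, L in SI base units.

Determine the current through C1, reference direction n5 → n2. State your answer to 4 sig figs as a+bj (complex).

-0.003488+0.006394j A

Apply KCL at each of the 6 non-ground nodes and solve the resulting linear system.
Node n1: branches {C2, R4, R6, L2, I3} → V_1 = 2.292-0.004969j
Node n2: branches {C1, R5, R7, L1, V1} → V_2 = 0.3904+0.009734j
Node n3: branches {R1, I1, R3, R6, L1, I2, V1} → V_3 = 2.010+0.009734j
Node n4: branches {R1, R4, R7, I2, R9, R10} → V_4 = 1.006+0.001951j
Node n5: branches {C1, R2, C2, R5, L3, R9} → V_5 = 0.3934+0.01134j
Node n6: branches {I1, R2, R8, L3} → V_6 = 0.3415+0.01061j
Source currents: i(V1)=-0.3088+0.03821j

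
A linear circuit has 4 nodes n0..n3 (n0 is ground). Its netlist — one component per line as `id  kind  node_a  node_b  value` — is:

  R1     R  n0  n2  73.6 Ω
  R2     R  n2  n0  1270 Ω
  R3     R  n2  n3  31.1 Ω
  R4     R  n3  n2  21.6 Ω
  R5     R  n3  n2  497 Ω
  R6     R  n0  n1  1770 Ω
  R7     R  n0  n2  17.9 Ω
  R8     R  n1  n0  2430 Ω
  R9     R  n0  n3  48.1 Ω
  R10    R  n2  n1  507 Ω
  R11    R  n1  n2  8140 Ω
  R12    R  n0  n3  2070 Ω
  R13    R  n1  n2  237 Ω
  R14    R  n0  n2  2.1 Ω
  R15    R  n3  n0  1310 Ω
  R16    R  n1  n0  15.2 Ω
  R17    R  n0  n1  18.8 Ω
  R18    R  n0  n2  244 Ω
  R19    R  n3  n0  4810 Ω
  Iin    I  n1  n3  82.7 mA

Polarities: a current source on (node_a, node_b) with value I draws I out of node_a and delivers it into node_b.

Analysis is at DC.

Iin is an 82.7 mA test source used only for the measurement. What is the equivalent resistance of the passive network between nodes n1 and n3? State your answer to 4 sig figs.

R_eq = 18.59 Ω

Element admittances at DC:
  Y(R1) = 0.01359 S between n0,n2
  Y(R2) = 0.0007874 S between n2,n0
  Y(R3) = 0.03215 S between n2,n3
  Y(R4) = 0.04630 S between n3,n2
  Y(R5) = 0.002012 S between n3,n2
  Y(R6) = 0.0005650 S between n0,n1
  Y(R7) = 0.05587 S between n0,n2
  Y(R8) = 0.0004115 S between n1,n0
  Y(R9) = 0.02079 S between n0,n3
  Y(R10) = 0.001972 S between n2,n1
  Y(R11) = 0.0001229 S between n1,n2
  Y(R12) = 0.0004831 S between n0,n3
  Y(R13) = 0.004219 S between n1,n2
  Y(R14) = 0.4762 S between n0,n2
  Y(R15) = 0.0007634 S between n3,n0
  Y(R16) = 0.06579 S between n1,n0
  Y(R17) = 0.05319 S between n0,n1
  Y(R18) = 0.004098 S between n0,n2
  Y(R19) = 0.0002079 S between n3,n0
  Iin: injects 0.0827 A into n3 (from n1)
Assemble and solve the 3×3 MNA system:
  V(n1)=-0.6497  V(n2)=0.1057  V(n3)=0.8880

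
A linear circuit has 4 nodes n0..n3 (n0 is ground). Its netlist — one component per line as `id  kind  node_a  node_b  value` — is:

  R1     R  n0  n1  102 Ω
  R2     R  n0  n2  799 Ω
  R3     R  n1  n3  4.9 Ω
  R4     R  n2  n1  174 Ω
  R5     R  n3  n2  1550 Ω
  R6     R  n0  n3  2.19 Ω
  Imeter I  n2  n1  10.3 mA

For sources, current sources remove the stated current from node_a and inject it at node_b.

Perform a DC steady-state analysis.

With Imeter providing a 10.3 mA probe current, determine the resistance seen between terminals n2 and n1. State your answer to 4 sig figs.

Apply KCL at each of the 3 non-ground nodes and solve the resulting linear system.
Node n1: branches {R1, R3, R4, Imeter} → V_1 = 0.01504
Node n2: branches {R2, R4, R5, Imeter} → V_2 = -1.336
Node n3: branches {R3, R5, R6} → V_3 = 0.003339

R_eq = 131.2 Ω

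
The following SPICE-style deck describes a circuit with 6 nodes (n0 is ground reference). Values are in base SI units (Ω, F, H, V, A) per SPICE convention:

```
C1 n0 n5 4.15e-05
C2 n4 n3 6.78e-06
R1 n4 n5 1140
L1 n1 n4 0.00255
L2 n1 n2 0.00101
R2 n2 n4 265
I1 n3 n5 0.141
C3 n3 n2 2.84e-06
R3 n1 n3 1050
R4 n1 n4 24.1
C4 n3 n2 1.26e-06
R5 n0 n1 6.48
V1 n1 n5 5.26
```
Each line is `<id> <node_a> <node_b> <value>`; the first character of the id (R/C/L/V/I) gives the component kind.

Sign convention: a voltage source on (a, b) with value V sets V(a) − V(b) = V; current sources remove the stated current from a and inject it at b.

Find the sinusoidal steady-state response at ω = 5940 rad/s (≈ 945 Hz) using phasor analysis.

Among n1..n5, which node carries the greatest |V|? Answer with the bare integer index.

Apply KCL at each of the 5 non-ground nodes and solve the resulting linear system.
Node n1: branches {L1, L2, R3, R4, R5, V1} → V_1 = 3.779+2.366j
Node n2: branches {L2, R2, C3, C4} → V_2 = 3.885+2.087j
Node n3: branches {C2, I1, C3, R3, C4} → V_3 = 3.265+3.845j
Node n4: branches {C2, R1, L1, R2, R4} → V_4 = 2.926+1.418j
Node n5: branches {C1, R1, I1, V1} → V_5 = -1.481+2.366j
Source currents: i(V1)=-0.7280-0.3643j

3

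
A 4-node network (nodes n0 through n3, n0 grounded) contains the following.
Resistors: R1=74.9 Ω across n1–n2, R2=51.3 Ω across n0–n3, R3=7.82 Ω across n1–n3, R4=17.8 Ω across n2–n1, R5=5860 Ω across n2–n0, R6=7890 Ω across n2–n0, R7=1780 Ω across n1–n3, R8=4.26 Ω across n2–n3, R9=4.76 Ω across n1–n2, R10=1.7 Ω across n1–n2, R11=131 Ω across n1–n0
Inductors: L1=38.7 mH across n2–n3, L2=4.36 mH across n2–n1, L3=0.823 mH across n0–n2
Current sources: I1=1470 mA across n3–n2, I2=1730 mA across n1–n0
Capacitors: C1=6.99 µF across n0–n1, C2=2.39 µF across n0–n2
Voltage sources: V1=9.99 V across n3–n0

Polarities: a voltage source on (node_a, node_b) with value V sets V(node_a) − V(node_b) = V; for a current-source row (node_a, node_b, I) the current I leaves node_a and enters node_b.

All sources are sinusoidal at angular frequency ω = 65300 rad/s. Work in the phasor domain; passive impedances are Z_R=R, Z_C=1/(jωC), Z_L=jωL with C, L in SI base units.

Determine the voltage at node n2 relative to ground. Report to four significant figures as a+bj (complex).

MNA unknowns: 3 node voltages V₁..V_3 plus 1 source current (V1)
R1: Y=0.01335+0.000j on G[1,2]
L1: Y=0.000-0.0003957j on G[2,3]
L2: Y=0.000-0.003512j on G[2,1]
R2: Y=0.01949+0.000j on G[0,3]
R3: Y=0.1279+0.000j on G[1,3]
R4: Y=0.05618+0.000j on G[2,1]
I1: z[3]−=1.47, z[2]+=1.47
R5: Y=0.0001706+0.000j on G[2,0]
R6: Y=0.0001267+0.000j on G[2,0]
L3: Y=0.000-0.01861j on G[0,2]
R7: Y=0.0005618+0.000j on G[1,3]
R8: Y=0.2347+0.000j on G[2,3]
R9: Y=0.2101+0.000j on G[1,2]
I2: z[1]−=1.73, z[0]+=1.73
C1: Y=0.000+0.4564j on G[0,1]
C2: Y=0.000+0.1561j on G[0,2]
R10: Y=0.5882+0.000j on G[1,2]
R11: Y=0.007634+0.000j on G[1,0]
V1: row V3−V0=9.99, i_V1 at 3,0
solve → V1=1.571-3.684j, V2=4.269-3.425j, V3=9.990+0.000j
aux → i_V1=-4.090-1.275j

4.269-3.425j V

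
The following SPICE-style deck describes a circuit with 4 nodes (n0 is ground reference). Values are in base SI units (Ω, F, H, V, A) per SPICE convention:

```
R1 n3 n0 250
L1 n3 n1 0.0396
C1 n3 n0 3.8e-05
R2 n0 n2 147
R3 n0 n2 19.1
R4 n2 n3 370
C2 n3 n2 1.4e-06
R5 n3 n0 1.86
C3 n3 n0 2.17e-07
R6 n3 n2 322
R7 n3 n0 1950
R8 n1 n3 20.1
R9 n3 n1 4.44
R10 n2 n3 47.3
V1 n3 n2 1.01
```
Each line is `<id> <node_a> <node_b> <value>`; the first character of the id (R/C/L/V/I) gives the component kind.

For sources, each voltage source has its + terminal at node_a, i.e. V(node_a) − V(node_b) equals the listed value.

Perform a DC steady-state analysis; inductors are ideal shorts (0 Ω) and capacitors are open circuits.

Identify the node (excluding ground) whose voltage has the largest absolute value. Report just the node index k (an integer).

Element admittances at DC:
  Y(R1) = 0.004000 S between n3,n0
  L1: short n3↔n1 (DC inductor)
  Y(C1) = 0.000 S between n3,n0
  Y(R2) = 0.006803 S between n0,n2
  Y(R3) = 0.05236 S between n0,n2
  Y(R4) = 0.002703 S between n2,n3
  Y(C2) = 0.000 S between n3,n2
  Y(R5) = 0.5376 S between n3,n0
  Y(C3) = 0.000 S between n3,n0
  Y(R6) = 0.003106 S between n3,n2
  Y(R7) = 0.0005128 S between n3,n0
  Y(R8) = 0.04975 S between n1,n3
  Y(R9) = 0.2252 S between n3,n1
  Y(R10) = 0.02114 S between n2,n3
  V1: constraint V(n3)−V(n2) = 1.01
Assemble and solve the 5×5 MNA system:
  V(n1)=0.09937  V(n2)=-0.9106  V(n3)=0.09937
  i(L1)=0.000  i(V1)=-0.08109

2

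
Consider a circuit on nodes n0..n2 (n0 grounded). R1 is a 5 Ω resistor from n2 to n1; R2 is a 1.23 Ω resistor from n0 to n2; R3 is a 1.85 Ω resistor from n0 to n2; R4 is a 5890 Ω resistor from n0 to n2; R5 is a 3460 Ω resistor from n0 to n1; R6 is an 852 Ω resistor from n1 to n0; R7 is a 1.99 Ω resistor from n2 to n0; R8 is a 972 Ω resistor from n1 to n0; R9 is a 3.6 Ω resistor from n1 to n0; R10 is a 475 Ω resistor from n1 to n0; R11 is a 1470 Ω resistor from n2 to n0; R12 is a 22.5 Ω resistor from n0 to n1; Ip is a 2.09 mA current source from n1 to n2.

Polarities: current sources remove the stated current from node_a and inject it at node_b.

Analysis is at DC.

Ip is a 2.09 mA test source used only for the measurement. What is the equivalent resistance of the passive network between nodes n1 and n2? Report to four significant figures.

Element admittances at DC:
  Y(R1) = 0.2000 S between n2,n1
  Y(R2) = 0.8130 S between n0,n2
  Y(R3) = 0.5405 S between n0,n2
  Y(R4) = 0.0001698 S between n0,n2
  Y(R5) = 0.0002890 S between n0,n1
  Y(R6) = 0.001174 S between n1,n0
  Y(R7) = 0.5025 S between n2,n0
  Y(R8) = 0.001029 S between n1,n0
  Y(R9) = 0.2778 S between n1,n0
  Y(R10) = 0.002105 S between n1,n0
  Y(R11) = 0.0006803 S between n2,n0
  Y(R12) = 0.04444 S between n0,n1
  Ip: injects 0.00209 A into n2 (from n1)
Assemble and solve the 2×2 MNA system:
  V(n1)=-0.003719  V(n2)=0.0006545

R_eq = 2.092 Ω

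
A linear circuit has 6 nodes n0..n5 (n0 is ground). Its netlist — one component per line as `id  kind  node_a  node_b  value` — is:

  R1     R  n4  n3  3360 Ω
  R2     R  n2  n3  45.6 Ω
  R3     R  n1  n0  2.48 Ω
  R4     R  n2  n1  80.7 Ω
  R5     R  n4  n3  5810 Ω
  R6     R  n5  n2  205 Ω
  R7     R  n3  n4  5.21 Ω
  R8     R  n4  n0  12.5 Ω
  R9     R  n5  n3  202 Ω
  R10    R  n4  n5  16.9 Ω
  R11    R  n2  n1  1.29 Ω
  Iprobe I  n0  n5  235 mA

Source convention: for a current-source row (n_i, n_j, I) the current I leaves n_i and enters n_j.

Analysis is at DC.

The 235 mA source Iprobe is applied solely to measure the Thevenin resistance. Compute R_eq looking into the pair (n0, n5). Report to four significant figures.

Element admittances at DC:
  Y(R1) = 0.0002976 S between n4,n3
  Y(R2) = 0.02193 S between n2,n3
  Y(R3) = 0.4032 S between n1,n0
  Y(R4) = 0.01239 S between n2,n1
  Y(R5) = 0.0001721 S between n4,n3
  Y(R6) = 0.004878 S between n5,n2
  Y(R7) = 0.1919 S between n3,n4
  Y(R8) = 0.08000 S between n4,n0
  Y(R9) = 0.004950 S between n5,n3
  Y(R10) = 0.05917 S between n4,n5
  Y(R11) = 0.7752 S between n2,n1
  Iprobe: injects 0.235 A into n5 (from n0)
Assemble and solve the 5×5 MNA system:
  V(n1)=0.1591  V(n2)=0.2406  V(n3)=2.020  V(n4)=2.135  V(n5)=5.399

R_eq = 22.97 Ω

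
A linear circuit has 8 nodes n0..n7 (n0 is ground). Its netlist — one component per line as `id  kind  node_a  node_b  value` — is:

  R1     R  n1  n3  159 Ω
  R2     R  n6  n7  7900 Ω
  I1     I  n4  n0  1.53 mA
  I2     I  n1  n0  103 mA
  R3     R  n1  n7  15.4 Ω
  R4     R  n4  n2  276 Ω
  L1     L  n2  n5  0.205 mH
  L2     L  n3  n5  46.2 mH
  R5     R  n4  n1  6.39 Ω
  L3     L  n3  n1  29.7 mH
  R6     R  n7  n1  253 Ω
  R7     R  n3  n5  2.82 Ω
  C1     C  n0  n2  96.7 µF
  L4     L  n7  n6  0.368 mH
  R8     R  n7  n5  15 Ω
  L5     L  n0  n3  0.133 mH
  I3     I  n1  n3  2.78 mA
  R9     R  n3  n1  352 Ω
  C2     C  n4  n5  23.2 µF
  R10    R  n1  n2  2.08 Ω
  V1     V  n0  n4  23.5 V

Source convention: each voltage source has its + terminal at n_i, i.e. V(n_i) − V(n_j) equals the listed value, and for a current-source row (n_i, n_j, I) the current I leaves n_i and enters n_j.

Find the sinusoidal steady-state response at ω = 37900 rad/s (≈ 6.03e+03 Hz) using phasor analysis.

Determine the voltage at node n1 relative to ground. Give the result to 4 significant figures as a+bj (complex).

Apply KCL at each of the 7 non-ground nodes and solve the resulting linear system.
Node n1: branches {R1, I2, R3, R5, L3, R6, I3, R9, R10} → V_1 = -6.773+0.3867j
Node n2: branches {R4, L1, C1, R10} → V_2 = 1.074+1.329j
Node n3: branches {R1, L2, L3, R7, L5, I3, R9} → V_3 = -22.25-18.50j
Node n4: branches {I1, R4, R5, C2, V1} → V_4 = -23.50+0.000j
Node n5: branches {L1, L2, R7, R8, C2} → V_5 = -33.07-6.519j
Node n6: branches {R2, L4} → V_6 = -19.71-3.010j
Node n7: branches {R2, R3, R6, L4, R8} → V_7 = -19.71-3.010j
Source currents: i(V1)=-8.438+8.350j

-6.773+0.3867j V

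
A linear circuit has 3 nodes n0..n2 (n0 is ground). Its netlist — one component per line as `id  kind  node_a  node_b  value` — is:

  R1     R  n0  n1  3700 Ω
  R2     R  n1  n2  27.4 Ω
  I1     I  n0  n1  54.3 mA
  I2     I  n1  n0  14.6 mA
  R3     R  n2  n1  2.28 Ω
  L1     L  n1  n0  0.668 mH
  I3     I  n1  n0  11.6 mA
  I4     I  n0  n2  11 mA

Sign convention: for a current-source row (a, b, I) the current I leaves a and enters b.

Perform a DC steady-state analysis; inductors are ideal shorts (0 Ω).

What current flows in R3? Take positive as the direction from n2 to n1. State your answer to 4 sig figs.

0.01015 A

MNA unknowns: 2 node voltages V₁..V_2 plus 1 source current (L1)
R1: Y=0.0002703 on G[0,1]
R2: Y=0.03650 on G[1,2]
I1: z[0]−=0.0543, z[1]+=0.0543
I2: z[1]−=0.0146, z[0]+=0.0146
R3: Y=0.4386 on G[2,1]
L1: row V1−V0=0, i_L1 at 1,0
I3: z[1]−=0.0116, z[0]+=0.0116
I4: z[0]−=0.011, z[2]+=0.011
solve → V1=0.000, V2=0.02315
aux → i_L1=0.03910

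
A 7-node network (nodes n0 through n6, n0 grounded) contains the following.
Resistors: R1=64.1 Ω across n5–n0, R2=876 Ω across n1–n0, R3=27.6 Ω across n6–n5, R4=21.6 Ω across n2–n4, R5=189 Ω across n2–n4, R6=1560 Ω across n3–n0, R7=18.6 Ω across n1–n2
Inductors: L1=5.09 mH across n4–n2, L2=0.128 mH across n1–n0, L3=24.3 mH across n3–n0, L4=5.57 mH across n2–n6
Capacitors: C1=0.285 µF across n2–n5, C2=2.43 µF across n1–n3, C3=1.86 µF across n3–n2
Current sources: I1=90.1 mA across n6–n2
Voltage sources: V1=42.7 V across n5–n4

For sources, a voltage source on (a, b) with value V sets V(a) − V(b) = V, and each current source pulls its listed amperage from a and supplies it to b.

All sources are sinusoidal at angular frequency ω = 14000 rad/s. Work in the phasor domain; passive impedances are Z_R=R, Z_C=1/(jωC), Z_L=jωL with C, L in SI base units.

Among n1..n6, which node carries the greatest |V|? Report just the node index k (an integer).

Apply KCL at each of the 6 non-ground nodes and solve the resulting linear system.
Node n1: branches {R2, L2, C2, R7} → V_1 = 0.04646-0.6808j
Node n2: branches {L1, C1, R4, R5, L4, C3, R7, I1} → V_2 = -6.649+0.7518j
Node n3: branches {L3, C2, R6, C3} → V_3 = -3.003-0.09645j
Node n4: branches {L1, R4, R5, V1} → V_4 = -18.21+1.150j
Node n5: branches {R1, R3, C1, V1} → V_5 = 24.49+1.150j
Node n6: branches {R3, L4, I1} → V_6 = 18.69+10.12j
Source currents: i(V1)=-0.5907+0.1827j

5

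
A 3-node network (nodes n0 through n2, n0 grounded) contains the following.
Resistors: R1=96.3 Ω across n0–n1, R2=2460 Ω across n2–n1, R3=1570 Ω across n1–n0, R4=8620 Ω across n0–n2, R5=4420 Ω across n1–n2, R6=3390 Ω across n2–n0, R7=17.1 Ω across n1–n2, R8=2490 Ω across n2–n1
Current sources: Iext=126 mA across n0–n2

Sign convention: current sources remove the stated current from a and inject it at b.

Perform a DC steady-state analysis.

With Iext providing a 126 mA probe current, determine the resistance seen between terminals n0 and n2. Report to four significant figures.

R_eq = 103.0 Ω

Element admittances at DC:
  Y(R1) = 0.01038 S between n0,n1
  Y(R2) = 0.0004065 S between n2,n1
  Y(R3) = 0.0006369 S between n1,n0
  Y(R4) = 0.0001160 S between n0,n2
  Y(R5) = 0.0002262 S between n1,n2
  Y(R6) = 0.0002950 S between n2,n0
  Y(R7) = 0.05848 S between n1,n2
  Y(R8) = 0.0004016 S between n2,n1
  Iext: injects 0.126 A into n2 (from n0)
Assemble and solve the 2×2 MNA system:
  V(n1)=10.95  V(n2)=12.98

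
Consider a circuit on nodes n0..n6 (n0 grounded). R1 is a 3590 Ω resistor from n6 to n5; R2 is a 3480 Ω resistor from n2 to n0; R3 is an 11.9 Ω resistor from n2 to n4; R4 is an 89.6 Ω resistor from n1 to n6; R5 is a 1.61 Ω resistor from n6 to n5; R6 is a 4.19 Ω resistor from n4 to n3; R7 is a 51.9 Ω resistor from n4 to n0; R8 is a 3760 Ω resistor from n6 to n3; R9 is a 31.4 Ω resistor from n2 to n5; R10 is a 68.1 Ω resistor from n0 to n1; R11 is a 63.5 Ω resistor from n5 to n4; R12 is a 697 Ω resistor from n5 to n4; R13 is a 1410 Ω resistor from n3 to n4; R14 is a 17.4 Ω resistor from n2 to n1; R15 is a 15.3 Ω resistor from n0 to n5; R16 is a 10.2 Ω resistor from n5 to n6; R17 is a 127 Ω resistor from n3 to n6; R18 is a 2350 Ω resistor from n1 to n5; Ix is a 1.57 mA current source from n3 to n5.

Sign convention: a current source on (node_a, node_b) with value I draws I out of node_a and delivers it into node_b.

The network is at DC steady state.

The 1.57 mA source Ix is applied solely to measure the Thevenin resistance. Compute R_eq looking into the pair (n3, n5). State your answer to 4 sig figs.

Element admittances at DC:
  Y(R1) = 0.0002786 S between n6,n5
  Y(R2) = 0.0002874 S between n2,n0
  Y(R3) = 0.08403 S between n2,n4
  Y(R4) = 0.01116 S between n1,n6
  Y(R5) = 0.6211 S between n6,n5
  Y(R6) = 0.2387 S between n4,n3
  Y(R7) = 0.01927 S between n4,n0
  Y(R8) = 0.0002660 S between n6,n3
  Y(R9) = 0.03185 S between n2,n5
  Y(R10) = 0.01468 S between n0,n1
  Y(R11) = 0.01575 S between n5,n4
  Y(R12) = 0.001435 S between n5,n4
  Y(R13) = 0.0007092 S between n3,n4
  Y(R14) = 0.05747 S between n2,n1
  Y(R15) = 0.06536 S between n0,n5
  Y(R16) = 0.09804 S between n5,n6
  Y(R17) = 0.007874 S between n3,n6
  Y(R18) = 0.0004255 S between n1,n5
  Ix: injects 0.00157 A into n5 (from n3)
Assemble and solve the 6×6 MNA system:
  V(n1)=-0.005015  V(n2)=-0.008413  V(n3)=-0.02184  V(n4)=-0.01621  V(n5)=0.005941  V(n6)=0.005470

R_eq = 17.69 Ω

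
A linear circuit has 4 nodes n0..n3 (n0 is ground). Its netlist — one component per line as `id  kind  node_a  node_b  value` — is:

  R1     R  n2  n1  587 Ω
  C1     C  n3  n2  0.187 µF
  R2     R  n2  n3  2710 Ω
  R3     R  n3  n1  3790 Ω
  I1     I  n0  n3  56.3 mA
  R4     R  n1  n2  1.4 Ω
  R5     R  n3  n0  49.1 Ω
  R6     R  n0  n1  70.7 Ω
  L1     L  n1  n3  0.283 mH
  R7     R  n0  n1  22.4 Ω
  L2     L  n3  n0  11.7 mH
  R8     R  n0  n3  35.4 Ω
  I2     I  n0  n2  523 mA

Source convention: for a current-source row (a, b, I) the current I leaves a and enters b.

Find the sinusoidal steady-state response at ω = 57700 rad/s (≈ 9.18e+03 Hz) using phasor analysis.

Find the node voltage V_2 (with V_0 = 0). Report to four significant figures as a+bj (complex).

7.037+1.391j V

Element admittances at ω=57700 rad/s:
  Y(R1) = 0.001704+0.000j S between n2,n1
  Y(C1) = 0.000+0.01079j S between n3,n2
  Y(R2) = 0.0003690+0.000j S between n2,n3
  Y(R3) = 0.0002639+0.000j S between n3,n1
  I1: injects 0.0563 A into n3 (from n0)
  Y(R4) = 0.7143+0.000j S between n1,n2
  Y(R5) = 0.02037+0.000j S between n3,n0
  Y(R6) = 0.01414+0.000j S between n0,n1
  Y(L1) = 0.000-0.06124j S between n1,n3
  Y(R7) = 0.04464+0.000j S between n0,n1
  Y(L2) = 0.000-0.001481j S between n3,n0
  Y(R8) = 0.02825+0.000j S between n0,n3
  I2: injects 0.523 A into n2 (from n0)
Assemble and solve the 3×3 MNA system:
  V(n1)=6.263+1.432j  V(n2)=7.037+1.391j  V(n3)=4.391-1.598j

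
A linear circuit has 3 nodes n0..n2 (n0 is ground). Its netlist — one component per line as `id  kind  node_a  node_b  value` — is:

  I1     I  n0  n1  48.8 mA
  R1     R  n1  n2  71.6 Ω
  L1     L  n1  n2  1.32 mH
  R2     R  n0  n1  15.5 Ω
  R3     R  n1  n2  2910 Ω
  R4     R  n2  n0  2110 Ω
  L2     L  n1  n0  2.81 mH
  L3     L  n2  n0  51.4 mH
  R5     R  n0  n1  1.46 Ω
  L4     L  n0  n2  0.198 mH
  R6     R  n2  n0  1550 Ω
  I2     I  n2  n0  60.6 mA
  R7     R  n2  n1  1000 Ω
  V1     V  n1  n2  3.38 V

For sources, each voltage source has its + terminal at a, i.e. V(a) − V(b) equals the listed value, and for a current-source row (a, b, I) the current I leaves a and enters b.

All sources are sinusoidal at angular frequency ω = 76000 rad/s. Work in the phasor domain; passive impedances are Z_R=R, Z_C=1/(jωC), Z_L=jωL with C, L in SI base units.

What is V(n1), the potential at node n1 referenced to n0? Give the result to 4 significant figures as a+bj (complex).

0.01773-0.2987j V

Apply KCL at each of the 2 non-ground nodes and solve the resulting linear system.
Node n1: branches {I1, R1, L1, R2, R3, L2, R5, R7, V1} → V_1 = 0.01773-0.2987j
Node n2: branches {R1, L1, R3, R4, L3, L4, R6, I2, R7, V1} → V_2 = -3.362-0.2987j
Source currents: i(V1)=-0.01484+0.2577j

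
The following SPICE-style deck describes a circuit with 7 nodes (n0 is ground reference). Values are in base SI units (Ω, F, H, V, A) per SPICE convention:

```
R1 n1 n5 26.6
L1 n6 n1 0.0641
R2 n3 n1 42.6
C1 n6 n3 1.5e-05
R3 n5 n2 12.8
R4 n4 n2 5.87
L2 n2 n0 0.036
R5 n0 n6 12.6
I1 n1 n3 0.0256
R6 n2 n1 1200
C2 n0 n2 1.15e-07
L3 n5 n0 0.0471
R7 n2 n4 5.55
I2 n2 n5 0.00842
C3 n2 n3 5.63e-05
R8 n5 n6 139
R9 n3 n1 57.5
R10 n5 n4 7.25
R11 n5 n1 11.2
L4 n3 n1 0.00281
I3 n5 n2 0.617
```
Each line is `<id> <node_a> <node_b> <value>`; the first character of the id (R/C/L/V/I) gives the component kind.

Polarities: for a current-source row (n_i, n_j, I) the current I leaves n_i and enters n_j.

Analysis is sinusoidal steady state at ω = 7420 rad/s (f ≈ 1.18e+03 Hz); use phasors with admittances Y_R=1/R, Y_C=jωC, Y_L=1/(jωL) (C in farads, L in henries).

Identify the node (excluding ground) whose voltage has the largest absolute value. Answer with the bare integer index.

MNA unknowns: 6 node voltages V₁..V_6
R1: Y=0.03759+0.000j on G[1,5]
L1: Y=0.000-0.002103j on G[6,1]
R2: Y=0.02347+0.000j on G[3,1]
C1: Y=0.000+0.1113j on G[6,3]
R3: Y=0.07812+0.000j on G[5,2]
R4: Y=0.1704+0.000j on G[4,2]
L2: Y=0.000-0.003744j on G[2,0]
R5: Y=0.07937+0.000j on G[0,6]
I1: z[1]−=0.0256, z[3]+=0.0256
R6: Y=0.0008333+0.000j on G[2,1]
C2: Y=0.000+0.0008533j on G[0,2]
L3: Y=0.000-0.002861j on G[5,0]
R7: Y=0.1802+0.000j on G[2,4]
I2: z[2]−=0.00842, z[5]+=0.00842
C3: Y=0.000+0.4177j on G[2,3]
R8: Y=0.007194+0.000j on G[5,6]
R9: Y=0.01739+0.000j on G[3,1]
R10: Y=0.1379+0.000j on G[5,4]
R11: Y=0.08929+0.000j on G[5,1]
L4: Y=0.000-0.04796j on G[3,1]
I3: z[5]−=0.617, z[2]+=0.617
solve → V1=-1.953-1.422j, V2=-0.1317-0.6801j, V3=0.004224-0.3604j, V4=-0.8898-0.7690j, V5=-2.816-0.9950j, V6=0.06064-0.1063j

5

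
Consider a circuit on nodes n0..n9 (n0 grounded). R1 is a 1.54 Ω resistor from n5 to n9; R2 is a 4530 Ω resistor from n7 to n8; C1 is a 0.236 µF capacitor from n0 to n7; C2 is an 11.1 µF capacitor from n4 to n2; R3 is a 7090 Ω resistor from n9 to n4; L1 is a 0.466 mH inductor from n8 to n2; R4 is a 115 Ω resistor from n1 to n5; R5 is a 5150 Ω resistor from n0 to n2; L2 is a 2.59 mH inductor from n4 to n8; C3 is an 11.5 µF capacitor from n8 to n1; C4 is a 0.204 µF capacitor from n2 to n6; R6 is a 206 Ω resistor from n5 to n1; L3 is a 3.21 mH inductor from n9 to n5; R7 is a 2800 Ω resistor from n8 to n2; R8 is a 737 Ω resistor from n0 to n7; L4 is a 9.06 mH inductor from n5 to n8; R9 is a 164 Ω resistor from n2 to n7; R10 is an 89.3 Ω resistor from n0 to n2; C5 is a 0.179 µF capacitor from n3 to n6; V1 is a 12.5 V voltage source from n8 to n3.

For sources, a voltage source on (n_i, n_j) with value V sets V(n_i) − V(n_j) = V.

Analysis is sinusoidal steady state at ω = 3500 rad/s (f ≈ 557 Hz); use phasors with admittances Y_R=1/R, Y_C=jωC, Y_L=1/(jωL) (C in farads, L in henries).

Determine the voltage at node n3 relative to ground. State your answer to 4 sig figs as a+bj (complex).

-12.51+1.884e-05j V

MNA unknowns: 9 node voltages V₁..V_9 plus 1 source current (V1)
R1: Y=0.6494+0.000j on G[5,9]
R2: Y=0.0002208+0.000j on G[7,8]
C1: Y=0.000+0.0008260j on G[0,7]
C2: Y=0.000+0.03885j on G[4,2]
R3: Y=0.0001410+0.000j on G[9,4]
L1: Y=0.000-0.6131j on G[8,2]
R4: Y=0.008696+0.000j on G[1,5]
R5: Y=0.0001942+0.000j on G[0,2]
L2: Y=0.000-0.1103j on G[4,8]
C3: Y=0.000+0.04025j on G[8,1]
C4: Y=0.000+0.0007140j on G[2,6]
R6: Y=0.004854+0.000j on G[5,1]
L3: Y=0.000-0.08901j on G[9,5]
R7: Y=0.0003571+0.000j on G[8,2]
R8: Y=0.001357+0.000j on G[0,7]
L4: Y=0.000-0.03154j on G[5,8]
R9: Y=0.006098+0.000j on G[2,7]
R10: Y=0.01120+0.000j on G[0,2]
C5: Y=0.000+0.0006265j on G[3,6]
V1: row V8−V3=12.5, i_V1 at 8,3
solve → V1=-0.007526+1.945e-05j, V2=2.515e-05+1.047e-05j, V3=-12.51+1.884e-05j, V4=-0.01162+3.147e-05j, V5=-0.007528+1.317e-06j, V6=-5.846+1.438e-05j, V7=-0.0001931+2.964e-05j, V8=-0.007520+1.884e-05j, V9=-0.007529+1.204e-06j
aux → i_V1=-2.792e-09-0.004174j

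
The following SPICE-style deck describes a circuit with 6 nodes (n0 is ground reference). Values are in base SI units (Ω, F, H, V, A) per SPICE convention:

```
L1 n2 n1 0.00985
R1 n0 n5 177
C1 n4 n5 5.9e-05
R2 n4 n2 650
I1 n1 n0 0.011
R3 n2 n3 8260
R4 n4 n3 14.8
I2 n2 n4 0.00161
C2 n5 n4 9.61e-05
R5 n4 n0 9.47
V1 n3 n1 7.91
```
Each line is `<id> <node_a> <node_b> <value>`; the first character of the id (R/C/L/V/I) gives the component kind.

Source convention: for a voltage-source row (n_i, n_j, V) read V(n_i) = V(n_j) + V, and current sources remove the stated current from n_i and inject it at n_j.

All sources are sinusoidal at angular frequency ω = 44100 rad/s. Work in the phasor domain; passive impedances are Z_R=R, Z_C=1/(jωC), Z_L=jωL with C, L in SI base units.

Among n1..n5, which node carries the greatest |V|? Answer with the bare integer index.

Element admittances at ω=44100 rad/s:
  Y(L1) = 0.000-0.002302j S between n2,n1
  Y(R1) = 0.005650+0.000j S between n0,n5
  Y(C1) = 0.000+2.602j S between n4,n5
  Y(R2) = 0.001538+0.000j S between n4,n2
  I1: injects 0.011 A into n0 (from n1)
  Y(R3) = 0.0001211+0.000j S between n2,n3
  Y(R4) = 0.06757+0.000j S between n4,n3
  I2: injects 0.00161 A into n4 (from n2)
  Y(C2) = 0.000+4.238j S between n5,n4
  Y(R5) = 0.1056+0.000j S between n4,n0
  V1: constraint V(n3)−V(n1) = 7.91
Assemble and solve the 6×6 MNA system:
  V(n1)=-8.068-0.07439j  V(n2)=-5.709+3.267j  V(n3)=-0.1578-0.07439j  V(n4)=-0.09888+4.148e-06j  V(n5)=-0.09888-7.753e-05j
  i(V1)=0.003308+0.005431j

1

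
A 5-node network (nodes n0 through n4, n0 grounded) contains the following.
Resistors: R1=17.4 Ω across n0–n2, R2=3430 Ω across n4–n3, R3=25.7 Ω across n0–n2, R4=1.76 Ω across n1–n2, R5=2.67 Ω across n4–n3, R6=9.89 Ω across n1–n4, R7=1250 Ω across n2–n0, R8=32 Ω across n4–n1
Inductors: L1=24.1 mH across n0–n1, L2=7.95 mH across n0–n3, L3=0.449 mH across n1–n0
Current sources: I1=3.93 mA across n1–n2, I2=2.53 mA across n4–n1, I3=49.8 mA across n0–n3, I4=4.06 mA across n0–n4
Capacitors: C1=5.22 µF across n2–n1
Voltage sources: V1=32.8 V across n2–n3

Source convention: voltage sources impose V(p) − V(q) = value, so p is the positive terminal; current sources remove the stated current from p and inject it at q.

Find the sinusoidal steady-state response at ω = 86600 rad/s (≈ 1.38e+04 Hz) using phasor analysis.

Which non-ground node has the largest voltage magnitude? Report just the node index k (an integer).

Element admittances at ω=86600 rad/s:
  Y(R1) = 0.05747+0.000j S between n0,n2
  Y(R2) = 0.0002915+0.000j S between n4,n3
  Y(R3) = 0.03891+0.000j S between n0,n2
  Y(L1) = 0.000-0.0004791j S between n0,n1
  Y(R4) = 0.5682+0.000j S between n1,n2
  Y(R5) = 0.3745+0.000j S between n4,n3
  I1: injects 0.00393 A into n2 (from n1)
  Y(L2) = 0.000-0.001452j S between n0,n3
  I2: injects 0.00253 A into n1 (from n4)
  I3: injects 0.0498 A into n3 (from n0)
  I4: injects 0.00406 A into n4 (from n0)
  Y(R6) = 0.1011+0.000j S between n1,n4
  Y(L3) = 0.000-0.02572j S between n1,n0
  Y(R7) = 0.0008000+0.000j S between n2,n0
  Y(C1) = 0.000+0.4521j S between n2,n1
  Y(R8) = 0.03125+0.000j S between n4,n1
  V1: constraint V(n2)−V(n3) = 32.8
Assemble and solve the 5×5 MNA system:
  V(n1)=-3.039+0.8691j  V(n2)=0.3394-1.304j  V(n3)=-32.46-1.304j  V(n4)=-24.78-0.7371j
  i(V1)=-2.931-0.1654j

3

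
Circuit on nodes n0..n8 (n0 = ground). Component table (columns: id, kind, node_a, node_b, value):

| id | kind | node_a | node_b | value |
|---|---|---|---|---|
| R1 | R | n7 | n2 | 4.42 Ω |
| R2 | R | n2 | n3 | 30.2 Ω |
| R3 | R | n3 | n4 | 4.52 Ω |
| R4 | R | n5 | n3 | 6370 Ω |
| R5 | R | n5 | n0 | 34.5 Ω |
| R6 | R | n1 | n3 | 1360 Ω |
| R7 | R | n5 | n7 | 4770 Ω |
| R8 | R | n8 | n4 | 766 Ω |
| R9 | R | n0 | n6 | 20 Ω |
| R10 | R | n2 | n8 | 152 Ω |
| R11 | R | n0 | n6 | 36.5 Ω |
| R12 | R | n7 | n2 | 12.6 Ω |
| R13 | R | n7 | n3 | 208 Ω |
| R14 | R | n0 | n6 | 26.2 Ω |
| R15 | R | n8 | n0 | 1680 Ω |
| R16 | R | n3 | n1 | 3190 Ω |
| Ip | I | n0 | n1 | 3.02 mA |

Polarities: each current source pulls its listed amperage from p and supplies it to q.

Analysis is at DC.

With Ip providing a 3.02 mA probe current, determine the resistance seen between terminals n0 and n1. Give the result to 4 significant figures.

R_eq = 2060. Ω

Element admittances at DC:
  Y(R1) = 0.2262 S between n7,n2
  Y(R2) = 0.03311 S between n2,n3
  Y(R3) = 0.2212 S between n3,n4
  Y(R4) = 0.0001570 S between n5,n3
  Y(R5) = 0.02899 S between n5,n0
  Y(R6) = 0.0007353 S between n1,n3
  Y(R7) = 0.0002096 S between n5,n7
  Y(R8) = 0.001305 S between n8,n4
  Y(R9) = 0.05000 S between n0,n6
  Y(R10) = 0.006579 S between n2,n8
  Y(R11) = 0.02740 S between n0,n6
  Y(R12) = 0.07937 S between n7,n2
  Y(R13) = 0.004808 S between n7,n3
  Y(R14) = 0.03817 S between n0,n6
  Y(R15) = 0.0005952 S between n8,n0
  Y(R16) = 0.0003135 S between n3,n1
  Ip: injects 0.00302 A into n1 (from n0)
Assemble and solve the 8×8 MNA system:
  V(n1)=6.220  V(n2)=3.284  V(n3)=3.340  V(n4)=3.339  V(n5)=0.04131  V(n6)=0.000  V(n7)=3.283  V(n8)=3.062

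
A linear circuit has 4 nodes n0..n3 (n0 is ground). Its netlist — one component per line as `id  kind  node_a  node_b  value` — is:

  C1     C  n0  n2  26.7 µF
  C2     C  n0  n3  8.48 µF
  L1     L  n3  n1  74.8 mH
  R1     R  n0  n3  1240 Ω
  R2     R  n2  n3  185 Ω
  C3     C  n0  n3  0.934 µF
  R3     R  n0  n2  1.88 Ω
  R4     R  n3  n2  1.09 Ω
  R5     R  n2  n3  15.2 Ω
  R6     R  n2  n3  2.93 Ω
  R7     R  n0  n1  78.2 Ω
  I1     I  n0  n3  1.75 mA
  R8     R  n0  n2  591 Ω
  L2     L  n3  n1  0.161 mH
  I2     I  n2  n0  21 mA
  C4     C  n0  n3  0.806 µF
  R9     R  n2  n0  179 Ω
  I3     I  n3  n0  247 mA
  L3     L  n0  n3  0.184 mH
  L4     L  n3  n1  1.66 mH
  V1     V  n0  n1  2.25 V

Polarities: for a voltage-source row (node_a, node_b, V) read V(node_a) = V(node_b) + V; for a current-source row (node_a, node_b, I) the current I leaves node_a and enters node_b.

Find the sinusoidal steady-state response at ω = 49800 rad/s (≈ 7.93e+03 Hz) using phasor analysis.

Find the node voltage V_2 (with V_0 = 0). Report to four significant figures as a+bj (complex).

0.1495+0.1811j V

Element admittances at ω=49800 rad/s:
  Y(C1) = 0.000+1.330j S between n0,n2
  Y(C2) = 0.000+0.4223j S between n0,n3
  Y(L1) = 0.000-0.0002685j S between n3,n1
  Y(R1) = 0.0008065+0.000j S between n0,n3
  Y(R2) = 0.005405+0.000j S between n2,n3
  Y(C3) = 0.000+0.04651j S between n0,n3
  Y(R3) = 0.5319+0.000j S between n0,n2
  Y(R4) = 0.9174+0.000j S between n3,n2
  Y(R5) = 0.06579+0.000j S between n2,n3
  Y(R6) = 0.3413+0.000j S between n2,n3
  Y(R7) = 0.01279+0.000j S between n0,n1
  I1: injects 0.00175 A into n3 (from n0)
  Y(R8) = 0.001692+0.000j S between n0,n2
  Y(L2) = 0.000-0.1247j S between n3,n1
  I2: injects 0.021 A into n0 (from n2)
  Y(C4) = 0.000+0.04014j S between n0,n3
  Y(R9) = 0.005587+0.000j S between n2,n0
  I3: injects 0.247 A into n0 (from n3)
  Y(L3) = 0.000-0.1091j S between n0,n3
  Y(L4) = 0.000-0.01210j S between n3,n1
  V1: constraint V(n0)−V(n1) = 2.25
Assemble and solve the 4×4 MNA system:
  V(n1)=-2.250+0.000j  V(n2)=0.1495+0.1811j  V(n3)=0.04481+0.4039j
  i(V1)=-0.08414+0.3146j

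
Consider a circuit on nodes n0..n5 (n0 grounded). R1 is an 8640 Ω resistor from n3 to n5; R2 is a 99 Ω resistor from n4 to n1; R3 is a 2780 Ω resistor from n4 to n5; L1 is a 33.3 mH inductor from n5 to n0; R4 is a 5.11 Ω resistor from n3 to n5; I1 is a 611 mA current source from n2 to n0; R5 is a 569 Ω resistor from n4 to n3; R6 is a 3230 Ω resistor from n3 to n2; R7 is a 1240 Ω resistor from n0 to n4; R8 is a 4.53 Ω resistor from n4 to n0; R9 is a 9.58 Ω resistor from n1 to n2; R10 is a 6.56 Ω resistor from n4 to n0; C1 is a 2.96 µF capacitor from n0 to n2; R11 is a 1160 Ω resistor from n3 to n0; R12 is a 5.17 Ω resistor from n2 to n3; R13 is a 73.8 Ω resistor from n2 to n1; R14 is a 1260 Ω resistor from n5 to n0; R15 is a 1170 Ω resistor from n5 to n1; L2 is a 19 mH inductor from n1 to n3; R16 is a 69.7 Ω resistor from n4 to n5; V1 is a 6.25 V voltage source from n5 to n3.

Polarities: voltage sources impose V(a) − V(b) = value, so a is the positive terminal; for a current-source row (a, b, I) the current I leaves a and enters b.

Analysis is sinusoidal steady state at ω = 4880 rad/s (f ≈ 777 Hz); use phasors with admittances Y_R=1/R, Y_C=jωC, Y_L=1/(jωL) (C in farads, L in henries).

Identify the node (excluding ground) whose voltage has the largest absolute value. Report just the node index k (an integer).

2

Apply KCL at each of the 5 non-ground nodes and solve the resulting linear system.
Node n1: branches {R2, R9, R13, R15, L2} → V_1 = -22.56+9.787j
Node n2: branches {I1, R6, R9, C1, R12, R13} → V_2 = -24.37+10.53j
Node n3: branches {R1, R4, R5, R6, R11, R12, L2, V1} → V_3 = -23.10+9.161j
Node n4: branches {R2, R3, R5, R7, R8, R10, R16} → V_4 = -1.289+0.6234j
Node n5: branches {R1, R3, L1, R4, R14, R15, R16, V1} → V_5 = -16.85+9.161j
Source currents: i(V1)=-1.043-0.2360j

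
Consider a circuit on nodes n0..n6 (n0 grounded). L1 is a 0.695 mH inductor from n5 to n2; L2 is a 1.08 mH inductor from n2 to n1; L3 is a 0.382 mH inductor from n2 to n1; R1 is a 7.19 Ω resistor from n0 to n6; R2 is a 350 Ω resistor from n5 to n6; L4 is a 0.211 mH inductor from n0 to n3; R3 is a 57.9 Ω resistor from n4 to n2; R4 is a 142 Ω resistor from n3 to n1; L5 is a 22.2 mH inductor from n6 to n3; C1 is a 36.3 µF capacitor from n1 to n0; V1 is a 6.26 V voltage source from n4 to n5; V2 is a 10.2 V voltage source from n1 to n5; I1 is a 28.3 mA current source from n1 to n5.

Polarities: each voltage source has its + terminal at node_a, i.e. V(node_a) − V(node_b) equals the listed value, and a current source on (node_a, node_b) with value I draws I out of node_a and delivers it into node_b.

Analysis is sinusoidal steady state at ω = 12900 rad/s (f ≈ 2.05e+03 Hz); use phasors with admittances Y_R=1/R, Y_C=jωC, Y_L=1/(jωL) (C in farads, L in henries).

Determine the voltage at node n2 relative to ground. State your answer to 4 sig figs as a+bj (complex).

Element admittances at ω=12900 rad/s:
  Y(L1) = 0.000-0.1115j S between n5,n2
  Y(L2) = 0.000-0.07178j S between n2,n1
  Y(L3) = 0.000-0.2029j S between n2,n1
  Y(R1) = 0.1391+0.000j S between n0,n6
  Y(R2) = 0.002857+0.000j S between n5,n6
  Y(L4) = 0.000-0.3674j S between n0,n3
  Y(R3) = 0.01727+0.000j S between n4,n2
  Y(R4) = 0.007042+0.000j S between n3,n1
  Y(L5) = 0.000-0.003492j S between n6,n3
  Y(C1) = 0.000+0.4683j S between n1,n0
  V1: constraint V(n4)−V(n5) = 6.26
  V2: constraint V(n1)−V(n5) = 10.2
  I1: injects 0.0283 A into n5 (from n1)
Assemble and solve the 8×8 MNA system:
  V(n1)=0.001250-0.06095j  V(n2)=-2.946-0.1053j  V(n3)=-0.0007746-2.044e-05j  V(n4)=-3.939-0.06095j  V(n5)=-10.20-0.06095j  V(n6)=-0.2051-0.006254j
  i(V1)=0.01714-0.0007665j  i(V2)=-0.06904+0.8095j

-2.946-0.1053j V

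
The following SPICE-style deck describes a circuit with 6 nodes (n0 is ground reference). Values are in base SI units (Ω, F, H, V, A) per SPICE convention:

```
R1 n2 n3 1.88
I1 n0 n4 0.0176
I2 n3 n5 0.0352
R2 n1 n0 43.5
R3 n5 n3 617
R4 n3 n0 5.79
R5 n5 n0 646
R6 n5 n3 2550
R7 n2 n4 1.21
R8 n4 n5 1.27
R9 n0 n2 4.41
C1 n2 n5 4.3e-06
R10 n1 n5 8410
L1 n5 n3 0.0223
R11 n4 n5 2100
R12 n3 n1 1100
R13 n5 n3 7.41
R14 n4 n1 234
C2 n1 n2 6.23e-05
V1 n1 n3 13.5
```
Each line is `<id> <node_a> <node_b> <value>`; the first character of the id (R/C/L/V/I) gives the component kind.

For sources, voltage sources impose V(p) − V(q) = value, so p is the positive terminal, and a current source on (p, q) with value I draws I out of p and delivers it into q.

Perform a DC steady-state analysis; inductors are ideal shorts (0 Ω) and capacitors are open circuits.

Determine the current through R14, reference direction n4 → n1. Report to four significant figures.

-0.05709 A

Apply KCL at each of the 5 non-ground nodes and solve the resulting linear system.
Node n1: branches {R2, R10, R12, R14, C2, V1} → V_1 = 12.71
Node n2: branches {R1, R7, R9, C1, C2} → V_2 = -0.6034
Node n3: branches {R1, I2, R3, R4, R6, L1, R12, R13, V1} → V_3 = -0.7905
Node n4: branches {I1, R7, R8, R11, R14} → V_4 = -0.6484
Node n5: branches {I2, R3, R5, R6, R8, C1, R10, L1, R11, R13} → V_5 = -0.7905
Source currents: i(L1)=0.1500, i(V1)=-0.3631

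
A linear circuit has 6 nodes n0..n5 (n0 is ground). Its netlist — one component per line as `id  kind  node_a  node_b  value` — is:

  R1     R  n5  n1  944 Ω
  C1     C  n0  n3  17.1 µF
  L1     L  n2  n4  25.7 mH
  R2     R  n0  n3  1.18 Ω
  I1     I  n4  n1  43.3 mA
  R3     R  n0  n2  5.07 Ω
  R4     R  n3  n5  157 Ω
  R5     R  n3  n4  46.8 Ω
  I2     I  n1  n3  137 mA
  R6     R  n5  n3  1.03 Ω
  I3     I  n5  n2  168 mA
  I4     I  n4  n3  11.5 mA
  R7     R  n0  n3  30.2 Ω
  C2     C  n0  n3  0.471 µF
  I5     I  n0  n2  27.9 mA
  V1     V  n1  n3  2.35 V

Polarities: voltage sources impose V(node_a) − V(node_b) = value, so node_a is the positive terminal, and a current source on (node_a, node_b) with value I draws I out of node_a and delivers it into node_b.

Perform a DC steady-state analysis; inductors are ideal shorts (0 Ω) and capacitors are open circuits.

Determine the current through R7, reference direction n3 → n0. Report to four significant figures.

MNA unknowns: 5 node voltages V₁..V_5 plus 2 source currents (L1, V1)
R1: Y=0.001059 on G[5,1]
C1: Y=0.000 on G[0,3]
L1: row V2−V4=0, i_L1 at 2,4
R2: Y=0.8475 on G[0,3]
I1: z[4]−=0.0433, z[1]+=0.0433
R3: Y=0.1972 on G[0,2]
R4: Y=0.006369 on G[3,5]
R5: Y=0.02137 on G[3,4]
I2: z[1]−=0.137, z[3]+=0.137
R6: Y=0.9709 on G[5,3]
I3: z[5]−=0.168, z[2]+=0.168
I4: z[4]−=0.0115, z[3]+=0.0115
R7: Y=0.03311 on G[0,3]
C2: Y=0.000 on G[0,3]
I5: z[0]−=0.0279, z[2]+=0.0279
V1: row V1−V3=2.35, i_V1 at 1,3
solve → V1=2.240, V2=0.6347, V3=-0.1105, V4=0.6347, V5=-0.2797
aux → i_L1=0.07072, i_V1=-0.09637

-0.003658 A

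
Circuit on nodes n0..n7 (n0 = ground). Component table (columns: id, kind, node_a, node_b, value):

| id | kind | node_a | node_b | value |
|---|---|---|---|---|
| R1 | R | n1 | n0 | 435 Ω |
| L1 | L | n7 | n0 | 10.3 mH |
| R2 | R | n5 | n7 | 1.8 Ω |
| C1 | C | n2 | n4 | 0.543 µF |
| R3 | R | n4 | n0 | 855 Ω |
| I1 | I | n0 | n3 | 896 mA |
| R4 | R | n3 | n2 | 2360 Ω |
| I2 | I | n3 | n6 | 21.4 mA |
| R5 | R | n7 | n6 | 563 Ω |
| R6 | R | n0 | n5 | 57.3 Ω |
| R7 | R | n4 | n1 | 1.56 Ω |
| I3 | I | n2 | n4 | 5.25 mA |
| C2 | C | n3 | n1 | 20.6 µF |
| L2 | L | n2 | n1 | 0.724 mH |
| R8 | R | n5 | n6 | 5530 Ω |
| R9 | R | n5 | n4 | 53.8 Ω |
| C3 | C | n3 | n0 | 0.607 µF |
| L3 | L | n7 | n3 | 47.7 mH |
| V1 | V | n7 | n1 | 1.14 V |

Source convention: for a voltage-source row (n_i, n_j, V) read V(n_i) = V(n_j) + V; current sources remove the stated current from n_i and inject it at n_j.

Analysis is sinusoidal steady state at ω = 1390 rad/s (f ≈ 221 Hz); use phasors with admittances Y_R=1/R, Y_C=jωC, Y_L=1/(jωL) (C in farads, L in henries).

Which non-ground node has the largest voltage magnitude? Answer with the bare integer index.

3

Element admittances at ω=1390 rad/s:
  Y(R1) = 0.002299+0.000j S between n1,n0
  Y(L1) = 0.000-0.06985j S between n7,n0
  Y(R2) = 0.5556+0.000j S between n5,n7
  Y(C1) = 0.000+0.0007548j S between n2,n4
  Y(R3) = 0.001170+0.000j S between n4,n0
  I1: injects 0.896 A into n3 (from n0)
  Y(R4) = 0.0004237+0.000j S between n3,n2
  I2: injects 0.0214 A into n6 (from n3)
  Y(R5) = 0.001776+0.000j S between n7,n6
  Y(R6) = 0.01745+0.000j S between n0,n5
  Y(R7) = 0.6410+0.000j S between n4,n1
  I3: injects 0.00525 A into n4 (from n2)
  Y(C2) = 0.000+0.02863j S between n3,n1
  Y(L2) = 0.000-0.9937j S between n2,n1
  Y(R8) = 0.0001808+0.000j S between n5,n6
  Y(R9) = 0.01859+0.000j S between n5,n4
  Y(C3) = 0.000+0.0008437j S between n3,n0
  Y(L3) = 0.000-0.01508j S between n7,n3
  V1: constraint V(n7)−V(n1) = 1.14
Assemble and solve the 8×8 MNA system:
  V(n1)=2.196+11.31j  V(n2)=2.223+11.31j  V(n3)=2.681-50.09j  V(n4)=2.229+11.28j  V(n5)=3.207+10.98j  V(n6)=14.26+11.28j  V(n7)=3.336+11.31j
  i(V1)=-1.769+0.05703j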